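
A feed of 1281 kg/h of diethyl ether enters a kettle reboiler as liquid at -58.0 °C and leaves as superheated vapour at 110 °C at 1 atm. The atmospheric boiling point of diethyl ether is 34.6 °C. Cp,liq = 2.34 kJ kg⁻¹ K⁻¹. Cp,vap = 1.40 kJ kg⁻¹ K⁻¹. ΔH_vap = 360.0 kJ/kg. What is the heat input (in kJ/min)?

liquid -58.0→34.6 °C: 216.68 kJ/kg
vaporisation at 34.6 °C: 360 kJ/kg
vapour 34.6→110 °C: 105.56 kJ/kg
Δh = 216.68 + 360 + 105.56 = 682.24 kJ/kg
Q = ṁ·Δh = 1281 kg/h × 682.24 kJ/kg = 873950 kJ/h
|Q| = 242.77 kW = 14566 kJ/min

Q = 14600 kJ/min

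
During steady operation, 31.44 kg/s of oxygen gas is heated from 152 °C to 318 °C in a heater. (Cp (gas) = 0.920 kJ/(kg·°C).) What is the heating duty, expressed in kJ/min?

Q = 288000 kJ/min

Q = ṁ·Cp·ΔT = 31.44 × 0.920 × (318 − 152) = 4801.5 kJ/s
Heating duty = 288090 kJ/min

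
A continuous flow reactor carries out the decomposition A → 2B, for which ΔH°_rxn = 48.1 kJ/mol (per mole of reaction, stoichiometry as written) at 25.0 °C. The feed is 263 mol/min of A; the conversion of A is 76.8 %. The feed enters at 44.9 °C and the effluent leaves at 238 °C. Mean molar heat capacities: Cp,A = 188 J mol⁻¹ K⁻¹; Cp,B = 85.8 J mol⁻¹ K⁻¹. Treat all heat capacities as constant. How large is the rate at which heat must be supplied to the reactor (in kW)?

Extent of reaction ξ = 0.768 × 263 = 201.98 mol/min
Reaction term: ξ·ΔH°_rxn = 201.98 × 48.1 = 9715.4 kJ/min
Sensible, feed 44.9→25 °C: -983.94 kJ/min
Outlet flows (mol/min): A 61.016, B 403.97
Sensible, products 25→238 °C: 9826 kJ/min
Q = ΔH = 18557 kJ/min = 309.29 kW
Heat supplied = 309.29 kW

Q_in = 309 kW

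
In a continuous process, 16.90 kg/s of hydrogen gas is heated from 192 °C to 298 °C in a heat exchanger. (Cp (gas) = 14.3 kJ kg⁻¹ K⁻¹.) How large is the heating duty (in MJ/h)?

Q = 92200 MJ/h

Q = ṁ·Cp·ΔT = 16.90 × 14.3 × (298 − 192) = 25617 kJ/s
Heating duty = 92221 MJ/h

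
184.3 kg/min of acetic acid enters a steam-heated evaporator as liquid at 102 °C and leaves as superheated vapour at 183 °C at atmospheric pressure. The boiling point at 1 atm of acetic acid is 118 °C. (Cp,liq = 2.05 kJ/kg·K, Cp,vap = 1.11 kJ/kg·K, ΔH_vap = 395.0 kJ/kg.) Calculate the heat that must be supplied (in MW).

Q = 1.54 MW

liquid 102→118 °C: 32.8 kJ/kg
vaporisation at 118 °C: 395 kJ/kg
vapour 118→183 °C: 72.15 kJ/kg
Δh = 32.8 + 395 + 72.15 = 499.95 kJ/kg
Q = ṁ·Δh = 184.3 kg/min × 499.95 kJ/kg = 92141 kJ/min
|Q| = 1535.7 kW = 1.5357 MW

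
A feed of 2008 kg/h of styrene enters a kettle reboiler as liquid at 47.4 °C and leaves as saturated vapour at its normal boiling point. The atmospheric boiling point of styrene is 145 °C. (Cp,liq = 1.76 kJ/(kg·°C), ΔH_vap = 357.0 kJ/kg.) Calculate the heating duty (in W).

Q = 295000 W

liquid 47.4→145 °C: 171.78 kJ/kg
vaporisation at 145 °C: 357 kJ/kg
Δh = 171.78 + 357 = 528.78 kJ/kg
Q = ṁ·Δh = 2008 kg/h × 528.78 kJ/kg = 1.0618e+06 kJ/h
|Q| = 294.94 kW = 294940 W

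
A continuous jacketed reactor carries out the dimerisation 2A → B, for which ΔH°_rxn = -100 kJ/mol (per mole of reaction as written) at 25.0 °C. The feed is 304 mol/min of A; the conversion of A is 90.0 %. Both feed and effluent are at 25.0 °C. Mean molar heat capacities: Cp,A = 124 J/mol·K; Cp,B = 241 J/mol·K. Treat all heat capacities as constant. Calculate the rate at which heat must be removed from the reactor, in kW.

Extent of reaction ξ = 0.900 × 304 / 2 = 136.8 mol/min
Reaction term: ξ·ΔH°_rxn = 136.8 × -100 = -13680 kJ/min
Q = ΔH = -13680 kJ/min = -228 kW
Heat removed = 228 kW

Q_out = 228 kW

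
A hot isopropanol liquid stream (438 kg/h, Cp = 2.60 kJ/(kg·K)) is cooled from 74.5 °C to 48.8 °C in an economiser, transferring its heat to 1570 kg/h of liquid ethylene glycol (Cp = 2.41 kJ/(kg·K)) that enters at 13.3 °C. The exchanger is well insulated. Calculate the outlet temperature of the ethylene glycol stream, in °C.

Heat released by hot stream: Q = 438 × 2.60 × (74.5 − 48.8) = 29267 kJ/h
Energy balance on cold side (adiabatic exchanger): Q = ṁ_c·Cp_c·(T_c,out − T_c,in)
T_c,out = 13.3 + 29267/(1570 × 2.41) = 21.035 °C

T_c,out = 21.0 °C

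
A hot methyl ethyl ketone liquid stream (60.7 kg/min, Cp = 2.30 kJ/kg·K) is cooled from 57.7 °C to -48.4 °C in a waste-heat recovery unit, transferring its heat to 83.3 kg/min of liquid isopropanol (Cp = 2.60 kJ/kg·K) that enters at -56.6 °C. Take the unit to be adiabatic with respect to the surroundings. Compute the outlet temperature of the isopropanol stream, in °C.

T_c,out = 11.8 °C

Heat released by hot stream: Q = 60.7 × 2.30 × (57.7 − -48.4) = 14813 kJ/min
Energy balance on cold side (adiabatic exchanger): Q = ṁ_c·Cp_c·(T_c,out − T_c,in)
T_c,out = -56.6 + 14813/(83.3 × 2.60) = 11.793 °C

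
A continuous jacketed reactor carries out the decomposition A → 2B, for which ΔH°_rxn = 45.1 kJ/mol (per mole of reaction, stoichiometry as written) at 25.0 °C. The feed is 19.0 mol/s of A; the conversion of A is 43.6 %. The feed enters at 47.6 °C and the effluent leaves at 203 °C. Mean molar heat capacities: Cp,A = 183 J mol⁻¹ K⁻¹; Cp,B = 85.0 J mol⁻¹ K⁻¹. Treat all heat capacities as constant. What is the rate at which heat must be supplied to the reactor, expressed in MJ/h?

Extent of reaction ξ = 0.436 × 19.0 = 8.284 mol/s
Reaction term: ξ·ΔH°_rxn = 8.284 × 45.1 = 373.61 kJ/s
Sensible, feed 47.6→25 °C: -78.58 kJ/s
Outlet flows (mol/s): A 10.716, B 16.568
Sensible, products 25→203 °C: 599.74 kJ/s
Q = ΔH = 894.77 kJ/s = 894.77 kW
Heat supplied = 3221.2 MJ/h

Q_in = 3220 MJ/h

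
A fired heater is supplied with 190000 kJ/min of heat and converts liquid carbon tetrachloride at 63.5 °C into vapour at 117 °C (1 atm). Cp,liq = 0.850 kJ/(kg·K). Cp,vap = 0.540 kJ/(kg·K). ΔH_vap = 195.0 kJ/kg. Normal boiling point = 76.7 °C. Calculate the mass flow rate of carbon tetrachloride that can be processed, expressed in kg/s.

ṁ = 13.9 kg/s

Δh = 0.850×(76.7−63.5) + 195.0 + 0.540×(117−76.7) = 227.98 kJ/kg
Q = 190000 kJ/min = 3166.7 kJ/s = 3166.7 kJ/s
ṁ = Q/Δh = 3166.7 / 227.98 = 13.89 kg/s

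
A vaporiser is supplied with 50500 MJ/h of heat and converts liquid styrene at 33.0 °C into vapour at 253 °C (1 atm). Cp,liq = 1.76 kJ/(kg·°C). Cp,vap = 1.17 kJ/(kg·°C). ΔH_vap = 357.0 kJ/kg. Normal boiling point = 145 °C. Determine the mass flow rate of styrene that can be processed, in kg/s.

Δh = 1.76×(145−33.0) + 357.0 + 1.17×(253−145) = 680.48 kJ/kg
Q = 50500 MJ/h = 14028 kJ/s = 14028 kJ/s
ṁ = Q/Δh = 14028 / 680.48 = 20.615 kg/s

ṁ = 20.6 kg/s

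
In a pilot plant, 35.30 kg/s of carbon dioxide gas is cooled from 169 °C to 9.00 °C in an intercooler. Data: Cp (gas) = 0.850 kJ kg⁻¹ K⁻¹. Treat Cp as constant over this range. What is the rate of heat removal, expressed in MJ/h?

Q = ṁ·Cp·ΔT = 35.30 × 0.850 × (9.00 − 169) = -4800.8 kJ/s
Cooling duty = 17283 MJ/h

Q_c = 17300 MJ/h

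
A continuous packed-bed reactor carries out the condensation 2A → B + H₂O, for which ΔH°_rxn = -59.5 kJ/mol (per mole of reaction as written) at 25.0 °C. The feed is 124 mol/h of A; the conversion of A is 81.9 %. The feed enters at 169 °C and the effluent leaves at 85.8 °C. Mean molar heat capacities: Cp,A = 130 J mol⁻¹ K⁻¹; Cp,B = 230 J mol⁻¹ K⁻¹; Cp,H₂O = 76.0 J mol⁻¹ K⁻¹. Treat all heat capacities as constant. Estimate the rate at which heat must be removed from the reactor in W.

Q_out = 1170 W

Extent of reaction ξ = 0.819 × 124 / 2 = 50.778 mol/h
Reaction term: ξ·ΔH°_rxn = 50.778 × -59.5 = -3021.3 kJ/h
Sensible, feed 169→25 °C: -2321.3 kJ/h
Outlet flows (mol/h): A 22.444, B 50.778, H₂O 50.778
Sensible, products 25→85.8 °C: 1122.1 kJ/h
Q = ΔH = -4220.5 kJ/h = -1.1723 kW
Heat removed = 1172.3 W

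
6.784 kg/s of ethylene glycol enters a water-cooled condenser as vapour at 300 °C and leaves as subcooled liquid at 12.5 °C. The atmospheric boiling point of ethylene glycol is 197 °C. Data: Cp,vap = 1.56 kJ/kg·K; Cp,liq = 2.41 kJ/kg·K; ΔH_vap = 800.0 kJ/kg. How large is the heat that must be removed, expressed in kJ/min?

vapour 300→197 °C: -160.68 kJ/kg
condensation at 197 °C: -800 kJ/kg
liquid 197→12.5 °C: -444.65 kJ/kg
Δh = -160.68 + -800 + -444.65 = -1405.3 kJ/kg
Q = ṁ·Δh = 6.784 kg/s × -1405.3 kJ/kg = -9533.7 kJ/s
|Q| = 9533.7 kW = 572020 kJ/min

Q_c = 572000 kJ/min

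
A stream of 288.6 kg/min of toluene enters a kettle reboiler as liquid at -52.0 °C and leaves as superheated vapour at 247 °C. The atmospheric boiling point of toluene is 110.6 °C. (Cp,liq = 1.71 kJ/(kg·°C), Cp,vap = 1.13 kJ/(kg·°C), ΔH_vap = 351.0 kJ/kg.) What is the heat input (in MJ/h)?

Q = 13600 MJ/h

liquid -52.0→110.6 °C: 278.05 kJ/kg
vaporisation at 110.6 °C: 351 kJ/kg
vapour 110.6→247 °C: 154.13 kJ/kg
Δh = 278.05 + 351 + 154.13 = 783.18 kJ/kg
Q = ṁ·Δh = 288.6 kg/min × 783.18 kJ/kg = 226030 kJ/min
|Q| = 3767.1 kW = 13562 MJ/h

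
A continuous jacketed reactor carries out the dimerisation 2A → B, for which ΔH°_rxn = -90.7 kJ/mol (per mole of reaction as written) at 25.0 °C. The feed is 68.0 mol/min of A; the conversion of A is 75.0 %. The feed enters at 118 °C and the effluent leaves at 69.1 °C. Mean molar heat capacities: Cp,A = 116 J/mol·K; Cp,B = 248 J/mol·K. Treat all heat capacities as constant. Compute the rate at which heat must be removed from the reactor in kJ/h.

Q_out = 161000 kJ/h

Extent of reaction ξ = 0.750 × 68.0 / 2 = 25.5 mol/min
Reaction term: ξ·ΔH°_rxn = 25.5 × -90.7 = -2312.8 kJ/min
Sensible, feed 118→25 °C: -733.58 kJ/min
Outlet flows (mol/min): A 17, B 25.5
Sensible, products 25→69.1 °C: 365.85 kJ/min
Q = ΔH = -2680.6 kJ/min = -44.676 kW
Heat removed = 160830 kJ/h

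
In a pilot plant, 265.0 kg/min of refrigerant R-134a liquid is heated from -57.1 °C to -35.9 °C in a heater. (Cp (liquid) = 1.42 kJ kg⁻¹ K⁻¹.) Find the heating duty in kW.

Q = ṁ·Cp·ΔT = 265.0 × 1.42 × (-35.9 − -57.1) = 7977.6 kJ/min
Converting: 7977.6 / 60 s = 132.96 kW

Q = 133 kW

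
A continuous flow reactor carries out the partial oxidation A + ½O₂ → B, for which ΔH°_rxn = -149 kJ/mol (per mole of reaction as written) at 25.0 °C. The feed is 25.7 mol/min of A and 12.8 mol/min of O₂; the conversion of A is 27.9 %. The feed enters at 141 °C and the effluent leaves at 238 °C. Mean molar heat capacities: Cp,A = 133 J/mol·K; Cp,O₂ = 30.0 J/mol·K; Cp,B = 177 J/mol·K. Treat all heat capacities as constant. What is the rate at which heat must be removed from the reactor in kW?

Extent of reaction ξ = 0.279 × 25.7 = 7.1703 mol/min
Reaction term: ξ·ΔH°_rxn = 7.1703 × -149 = -1068.4 kJ/min
Sensible, feed 141→25 °C: -441.04 kJ/min
Outlet flows (mol/min): A 18.53, O₂ 9.2149, B 7.1703
Sensible, products 25→238 °C: 854.14 kJ/min
Q = ΔH = -655.28 kJ/min = -10.921 kW
Heat removed = 10.921 kW

Q_out = 10.9 kW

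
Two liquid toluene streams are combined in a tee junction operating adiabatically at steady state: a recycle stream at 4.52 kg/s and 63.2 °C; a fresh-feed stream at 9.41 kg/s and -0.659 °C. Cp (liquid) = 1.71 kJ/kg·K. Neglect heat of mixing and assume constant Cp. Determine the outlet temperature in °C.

T_out = 20.1 °C

Adiabatic, steady state ⇒ Σ ṁᵢCp,ᵢ(T_out − Tᵢ) = 0
T_out = Σ ṁᵢCp,ᵢTᵢ / Σ ṁᵢCp,ᵢ
      = 477.88 / 23.82 = 20.062 °C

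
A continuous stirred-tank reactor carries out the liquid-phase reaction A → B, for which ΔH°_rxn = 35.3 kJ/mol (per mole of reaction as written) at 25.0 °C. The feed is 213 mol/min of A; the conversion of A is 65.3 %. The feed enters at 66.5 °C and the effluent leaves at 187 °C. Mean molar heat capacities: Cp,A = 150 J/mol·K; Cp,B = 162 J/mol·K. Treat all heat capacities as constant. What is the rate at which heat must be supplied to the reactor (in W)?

Q_in = 151000 W

Extent of reaction ξ = 0.653 × 213 = 139.09 mol/min
Reaction term: ξ·ΔH°_rxn = 139.09 × 35.3 = 4909.8 kJ/min
Sensible, feed 66.5→25 °C: -1325.9 kJ/min
Outlet flows (mol/min): A 73.911, B 139.09
Sensible, products 25→187 °C: 5446.3 kJ/min
Q = ΔH = 9030.2 kJ/min = 150.5 kW
Heat supplied = 150500 W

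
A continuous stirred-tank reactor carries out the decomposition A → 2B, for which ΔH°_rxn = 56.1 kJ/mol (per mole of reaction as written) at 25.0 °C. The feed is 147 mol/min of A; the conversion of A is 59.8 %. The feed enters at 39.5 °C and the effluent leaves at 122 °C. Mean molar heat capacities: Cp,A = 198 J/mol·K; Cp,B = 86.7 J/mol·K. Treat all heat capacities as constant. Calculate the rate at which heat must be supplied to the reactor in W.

Extent of reaction ξ = 0.598 × 147 = 87.906 mol/min
Reaction term: ξ·ΔH°_rxn = 87.906 × 56.1 = 4931.5 kJ/min
Sensible, feed 39.5→25 °C: -422.04 kJ/min
Outlet flows (mol/min): A 59.094, B 175.81
Sensible, products 25→122 °C: 2613.5 kJ/min
Q = ΔH = 7123 kJ/min = 118.72 kW
Heat supplied = 118720 W

Q_in = 119000 W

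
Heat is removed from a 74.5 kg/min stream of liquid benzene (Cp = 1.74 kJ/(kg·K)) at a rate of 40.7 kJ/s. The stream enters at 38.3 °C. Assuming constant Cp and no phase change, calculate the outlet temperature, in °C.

T_out = 19.5 °C

Q = 40.7 kJ/s = 2442 kJ/min
ΔT = Q/(ṁ·Cp) = 2442/(74.5×1.74) = 18.838 K
T_out = 38.3 − 18.838 = 19.462 °C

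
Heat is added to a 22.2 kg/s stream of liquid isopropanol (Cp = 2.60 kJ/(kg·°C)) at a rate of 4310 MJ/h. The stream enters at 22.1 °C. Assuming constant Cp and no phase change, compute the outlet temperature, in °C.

Q = 4310 MJ/h = 1197.2 kJ/s
ΔT = Q/(ṁ·Cp) = 1197.2/(22.2×2.60) = 20.742 K
T_out = 22.1 + 20.742 = 42.842 °C

T_out = 42.8 °C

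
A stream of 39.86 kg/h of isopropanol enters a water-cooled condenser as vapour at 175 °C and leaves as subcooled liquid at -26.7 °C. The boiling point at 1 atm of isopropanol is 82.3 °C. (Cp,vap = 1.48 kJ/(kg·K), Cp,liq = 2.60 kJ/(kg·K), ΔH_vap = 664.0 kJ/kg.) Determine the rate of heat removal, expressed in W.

Q_c = 12000 W

vapour 175→82.3 °C: -137.2 kJ/kg
condensation at 82.3 °C: -664 kJ/kg
liquid 82.3→-26.7 °C: -283.4 kJ/kg
Δh = -137.2 + -664 + -283.4 = -1084.6 kJ/kg
Q = ṁ·Δh = 39.86 kg/h × -1084.6 kJ/kg = -43232 kJ/h
|Q| = 12.009 kW = 12009 W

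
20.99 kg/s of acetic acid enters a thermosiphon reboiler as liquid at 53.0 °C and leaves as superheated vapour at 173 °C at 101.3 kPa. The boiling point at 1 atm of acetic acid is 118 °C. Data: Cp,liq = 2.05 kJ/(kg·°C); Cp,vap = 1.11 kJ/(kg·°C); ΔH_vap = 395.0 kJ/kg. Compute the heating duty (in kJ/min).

liquid 53.0→118 °C: 133.25 kJ/kg
vaporisation at 118 °C: 395 kJ/kg
vapour 118→173 °C: 61.05 kJ/kg
Δh = 133.25 + 395 + 61.05 = 589.3 kJ/kg
Q = ṁ·Δh = 20.99 kg/s × 589.3 kJ/kg = 12369 kJ/s
|Q| = 12369 kW = 742160 kJ/min

Q = 742000 kJ/min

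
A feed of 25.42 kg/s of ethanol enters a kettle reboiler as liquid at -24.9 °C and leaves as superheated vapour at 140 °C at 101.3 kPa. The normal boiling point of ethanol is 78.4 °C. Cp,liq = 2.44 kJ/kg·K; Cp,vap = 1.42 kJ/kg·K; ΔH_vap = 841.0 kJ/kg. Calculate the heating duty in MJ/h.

liquid -24.9→78.4 °C: 252.05 kJ/kg
vaporisation at 78.4 °C: 841 kJ/kg
vapour 78.4→140 °C: 87.472 kJ/kg
Δh = 252.05 + 841 + 87.472 = 1180.5 kJ/kg
Q = ṁ·Δh = 25.42 kg/s × 1180.5 kJ/kg = 30009 kJ/s
|Q| = 30009 kW = 108030 MJ/h

Q = 108000 MJ/h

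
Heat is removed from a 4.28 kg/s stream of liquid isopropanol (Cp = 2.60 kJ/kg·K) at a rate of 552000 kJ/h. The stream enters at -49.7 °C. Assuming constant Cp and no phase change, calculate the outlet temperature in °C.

T_out = -63.5 °C

Q = 552000 kJ/h = 153.33 kJ/s
ΔT = Q/(ṁ·Cp) = 153.33/(4.28×2.60) = 13.779 K
T_out = -49.7 − 13.779 = -63.479 °C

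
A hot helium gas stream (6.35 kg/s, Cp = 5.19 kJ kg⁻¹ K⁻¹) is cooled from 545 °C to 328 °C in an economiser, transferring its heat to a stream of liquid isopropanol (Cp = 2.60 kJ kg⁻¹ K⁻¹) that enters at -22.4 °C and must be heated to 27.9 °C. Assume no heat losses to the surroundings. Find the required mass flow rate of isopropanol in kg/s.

ṁ_c = 54.7 kg/s

Heat released by hot stream: Q = 6.35 × 5.19 × (545 − 328) = 7151.6 kJ/s
Energy balance on cold side (adiabatic exchanger): Q = ṁ_c·Cp_c·(T_c,out − T_c,in)
ṁ_c = 7151.6 / [2.60 × (27.9 − -22.4)] = 54.684 kg/s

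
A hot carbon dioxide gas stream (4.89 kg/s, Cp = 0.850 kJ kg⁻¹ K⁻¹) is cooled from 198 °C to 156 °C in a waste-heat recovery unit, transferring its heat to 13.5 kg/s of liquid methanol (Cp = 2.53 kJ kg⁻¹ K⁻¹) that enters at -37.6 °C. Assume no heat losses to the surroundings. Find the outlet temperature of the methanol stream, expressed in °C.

T_c,out = -32.5 °C

Heat released by hot stream: Q = 4.89 × 0.850 × (198 − 156) = 174.57 kJ/s
Energy balance on cold side (adiabatic exchanger): Q = ṁ_c·Cp_c·(T_c,out − T_c,in)
T_c,out = -37.6 + 174.57/(13.5 × 2.53) = -32.489 °C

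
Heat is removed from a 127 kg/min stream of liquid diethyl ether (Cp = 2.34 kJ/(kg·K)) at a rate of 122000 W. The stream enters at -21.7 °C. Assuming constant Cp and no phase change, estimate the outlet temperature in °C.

T_out = -46.3 °C

Q = 122000 W = 7320 kJ/min
ΔT = Q/(ṁ·Cp) = 7320/(127×2.34) = 24.632 K
T_out = -21.7 − 24.632 = -46.332 °C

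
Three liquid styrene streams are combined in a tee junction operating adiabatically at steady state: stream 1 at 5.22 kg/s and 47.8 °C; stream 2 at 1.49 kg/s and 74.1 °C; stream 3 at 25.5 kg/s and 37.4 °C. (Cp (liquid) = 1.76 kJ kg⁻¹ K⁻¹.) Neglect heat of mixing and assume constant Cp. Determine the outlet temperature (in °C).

T_out = 40.8 °C

Energy balance with Q = 0: Σ ṁᵢCp,ᵢ(T_out − Tᵢ) = 0
T_out = Σ ṁᵢCp,ᵢTᵢ / Σ ṁᵢCp,ᵢ
      = 2312 / 56.69 = 40.783 °C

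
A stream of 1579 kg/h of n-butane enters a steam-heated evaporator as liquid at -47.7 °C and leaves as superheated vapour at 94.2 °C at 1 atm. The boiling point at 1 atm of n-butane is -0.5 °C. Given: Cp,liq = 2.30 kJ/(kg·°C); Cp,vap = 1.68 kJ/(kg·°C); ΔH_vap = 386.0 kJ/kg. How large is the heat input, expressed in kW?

liquid -47.7→-0.5 °C: 108.56 kJ/kg
vaporisation at -0.5 °C: 386 kJ/kg
vapour -0.5→94.2 °C: 159.1 kJ/kg
Δh = 108.56 + 386 + 159.1 = 653.66 kJ/kg
Q = ṁ·Δh = 1579 kg/h × 653.66 kJ/kg = 1.0321e+06 kJ/h
|Q| = 286.7 kW

Q = 287 kW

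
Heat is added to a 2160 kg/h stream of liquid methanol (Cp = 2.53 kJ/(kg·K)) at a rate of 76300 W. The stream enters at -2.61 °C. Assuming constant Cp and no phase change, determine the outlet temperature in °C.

T_out = 47.7 °C

Q = 76300 W = 274680 kJ/h
ΔT = Q/(ṁ·Cp) = 274680/(2160×2.53) = 50.264 K
T_out = -2.61 + 50.264 = 47.654 °C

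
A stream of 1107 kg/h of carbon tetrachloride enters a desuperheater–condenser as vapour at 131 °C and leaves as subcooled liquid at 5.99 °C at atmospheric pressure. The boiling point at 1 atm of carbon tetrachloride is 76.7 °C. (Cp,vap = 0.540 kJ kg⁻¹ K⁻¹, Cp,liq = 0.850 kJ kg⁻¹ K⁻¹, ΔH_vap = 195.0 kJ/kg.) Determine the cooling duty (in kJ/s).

vapour 131→76.7 °C: -29.322 kJ/kg
condensation at 76.7 °C: -195 kJ/kg
liquid 76.7→5.99 °C: -60.104 kJ/kg
Δh = -29.322 + -195 + -60.104 = -284.43 kJ/kg
Q = ṁ·Δh = 1107 kg/h × -284.43 kJ/kg = -314860 kJ/h
|Q| = 87.461 kW

Q_c = 87.5 kJ/s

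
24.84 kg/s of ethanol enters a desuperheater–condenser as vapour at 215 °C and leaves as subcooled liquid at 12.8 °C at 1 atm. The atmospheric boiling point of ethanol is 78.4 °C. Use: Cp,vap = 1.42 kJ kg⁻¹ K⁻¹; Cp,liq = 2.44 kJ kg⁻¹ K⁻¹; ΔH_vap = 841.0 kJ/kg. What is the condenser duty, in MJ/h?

Q_c = 107000 MJ/h

vapour 215→78.4 °C: -193.97 kJ/kg
condensation at 78.4 °C: -841 kJ/kg
liquid 78.4→12.8 °C: -160.06 kJ/kg
Δh = -193.97 + -841 + -160.06 = -1195 kJ/kg
Q = ṁ·Δh = 24.84 kg/s × -1195 kJ/kg = -29685 kJ/s
|Q| = 29685 kW = 106860 MJ/h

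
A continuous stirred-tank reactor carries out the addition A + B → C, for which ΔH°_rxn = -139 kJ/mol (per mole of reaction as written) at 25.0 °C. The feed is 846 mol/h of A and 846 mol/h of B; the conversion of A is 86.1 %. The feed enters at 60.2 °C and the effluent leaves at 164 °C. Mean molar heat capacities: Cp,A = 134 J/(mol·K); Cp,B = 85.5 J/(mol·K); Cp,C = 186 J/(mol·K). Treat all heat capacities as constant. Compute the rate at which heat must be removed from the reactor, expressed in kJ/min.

Extent of reaction ξ = 0.861 × 846 = 728.41 mol/h
Reaction term: ξ·ΔH°_rxn = 728.41 × -139 = -101250 kJ/h
Sensible, feed 60.2→25 °C: -6536.5 kJ/h
Outlet flows (mol/h): A 117.59, B 117.59, C 728.41
Sensible, products 25→164 °C: 22420 kJ/h
Q = ΔH = -85365 kJ/h = -23.712 kW
Heat removed = 1422.7 kJ/min

Q_out = 1420 kJ/min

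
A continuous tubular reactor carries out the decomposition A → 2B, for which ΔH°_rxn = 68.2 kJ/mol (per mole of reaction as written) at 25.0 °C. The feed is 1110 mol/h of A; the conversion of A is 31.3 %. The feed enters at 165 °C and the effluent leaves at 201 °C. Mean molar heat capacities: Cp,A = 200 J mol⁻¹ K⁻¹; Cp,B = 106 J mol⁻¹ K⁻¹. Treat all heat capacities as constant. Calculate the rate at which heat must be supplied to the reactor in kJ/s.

Extent of reaction ξ = 0.313 × 1110 = 347.43 mol/h
Reaction term: ξ·ΔH°_rxn = 347.43 × 68.2 = 23695 kJ/h
Sensible, feed 165→25 °C: -31080 kJ/h
Outlet flows (mol/h): A 762.57, B 694.86
Sensible, products 25→201 °C: 39806 kJ/h
Q = ΔH = 32420 kJ/h = 9.0057 kW
Heat supplied = 9.0057 kJ/s

Q_in = 9.01 kJ/s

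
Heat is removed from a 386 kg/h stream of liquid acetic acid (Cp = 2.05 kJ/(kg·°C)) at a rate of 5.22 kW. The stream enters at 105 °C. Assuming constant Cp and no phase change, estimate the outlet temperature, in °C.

Q = 5.22 kW = 18792 kJ/h
ΔT = Q/(ṁ·Cp) = 18792/(386×2.05) = 23.748 K
T_out = 105 − 23.748 = 81.252 °C

T_out = 81.3 °C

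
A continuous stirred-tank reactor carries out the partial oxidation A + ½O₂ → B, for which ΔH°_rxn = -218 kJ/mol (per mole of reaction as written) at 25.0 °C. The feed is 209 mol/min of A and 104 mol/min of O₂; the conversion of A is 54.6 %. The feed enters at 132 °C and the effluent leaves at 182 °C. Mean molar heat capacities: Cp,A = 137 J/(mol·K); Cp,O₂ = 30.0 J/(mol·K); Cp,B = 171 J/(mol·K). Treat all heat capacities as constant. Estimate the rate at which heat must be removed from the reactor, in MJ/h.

Q_out = 1380 MJ/h

Extent of reaction ξ = 0.546 × 209 = 114.11 mol/min
Reaction term: ξ·ΔH°_rxn = 114.11 × -218 = -24877 kJ/min
Sensible, feed 132→25 °C: -3397.6 kJ/min
Outlet flows (mol/min): A 94.886, O₂ 46.943, B 114.11
Sensible, products 25→182 °C: 5325.6 kJ/min
Q = ΔH = -22949 kJ/min = -382.48 kW
Heat removed = 1376.9 MJ/h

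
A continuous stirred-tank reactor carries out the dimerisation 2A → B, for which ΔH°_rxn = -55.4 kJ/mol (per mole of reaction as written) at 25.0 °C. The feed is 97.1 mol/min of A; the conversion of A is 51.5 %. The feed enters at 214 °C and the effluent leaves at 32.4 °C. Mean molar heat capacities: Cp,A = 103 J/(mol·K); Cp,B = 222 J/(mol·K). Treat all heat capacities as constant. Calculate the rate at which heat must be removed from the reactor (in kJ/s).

Extent of reaction ξ = 0.515 × 97.1 / 2 = 25.003 mol/min
Reaction term: ξ·ΔH°_rxn = 25.003 × -55.4 = -1385.2 kJ/min
Sensible, feed 214→25 °C: -1890.2 kJ/min
Outlet flows (mol/min): A 47.093, B 25.003
Sensible, products 25→32.4 °C: 76.97 kJ/min
Q = ΔH = -3198.5 kJ/min = -53.308 kW
Heat removed = 53.308 kJ/s

Q_out = 53.3 kJ/s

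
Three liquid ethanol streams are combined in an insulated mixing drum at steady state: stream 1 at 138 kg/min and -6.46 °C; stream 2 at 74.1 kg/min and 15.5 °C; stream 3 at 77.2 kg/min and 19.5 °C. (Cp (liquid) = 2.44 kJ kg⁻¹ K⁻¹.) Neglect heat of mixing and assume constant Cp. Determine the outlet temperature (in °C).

T_out = 6.09 °C

Adiabatic, steady state ⇒ Σ ṁᵢCp,ᵢ(T_out − Tᵢ) = 0
T_out = Σ ṁᵢCp,ᵢTᵢ / Σ ṁᵢCp,ᵢ
      = 4300.4 / 705.89 = 6.0922 °C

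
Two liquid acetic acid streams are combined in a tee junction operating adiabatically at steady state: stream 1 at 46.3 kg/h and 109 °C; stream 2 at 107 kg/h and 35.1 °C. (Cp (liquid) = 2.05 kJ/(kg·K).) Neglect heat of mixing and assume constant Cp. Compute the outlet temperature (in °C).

T_out = 57.4 °C

Adiabatic, steady state ⇒ Σ ṁᵢCp,ᵢ(T_out − Tᵢ) = 0
Σ ṁᵢCp,ᵢTᵢ = 46.3×2.05×109 + 107×2.05×35.1 = 18045
Σ ṁᵢCp,ᵢ = 46.3×2.05 + 107×2.05 = 314.26
T_out = 18045 / 314.26 = 57.419 °C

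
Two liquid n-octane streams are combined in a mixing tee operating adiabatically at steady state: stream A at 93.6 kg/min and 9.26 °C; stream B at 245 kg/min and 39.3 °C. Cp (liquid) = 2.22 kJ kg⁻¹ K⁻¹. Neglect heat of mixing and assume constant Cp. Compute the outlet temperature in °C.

T_out = 31.0 °C

No heat crosses the boundary, so H_out = H_in.
Σ ṁᵢCp,ᵢTᵢ = 93.6×2.22×9.26 + 245×2.22×39.3 = 23299
Σ ṁᵢCp,ᵢ = 93.6×2.22 + 245×2.22 = 751.69
T_out = 23299 / 751.69 = 30.996 °C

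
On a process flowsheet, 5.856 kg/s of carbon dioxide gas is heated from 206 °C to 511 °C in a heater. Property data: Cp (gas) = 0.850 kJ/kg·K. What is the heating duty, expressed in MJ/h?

Q = ṁ·Cp·ΔT = 5.856 × 0.850 × (511 − 206) = 1518.2 kJ/s
Heating duty = 5465.4 MJ/h

Q = 5470 MJ/h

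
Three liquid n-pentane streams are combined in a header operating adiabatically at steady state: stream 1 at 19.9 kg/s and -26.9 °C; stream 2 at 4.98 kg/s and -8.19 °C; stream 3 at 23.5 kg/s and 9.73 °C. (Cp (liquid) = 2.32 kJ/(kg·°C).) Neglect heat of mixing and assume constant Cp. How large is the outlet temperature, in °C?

T_out = -7.18 °C

No heat crosses the boundary, so H_out = H_in.
T_out = Σ ṁᵢCp,ᵢTᵢ / Σ ṁᵢCp,ᵢ
      = -806.06 / 112.24 = -7.1815 °C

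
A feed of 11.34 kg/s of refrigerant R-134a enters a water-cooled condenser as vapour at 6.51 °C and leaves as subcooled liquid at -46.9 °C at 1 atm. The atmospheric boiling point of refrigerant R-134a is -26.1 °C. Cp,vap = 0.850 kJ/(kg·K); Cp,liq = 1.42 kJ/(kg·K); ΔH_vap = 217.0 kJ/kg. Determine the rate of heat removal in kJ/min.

Q_c = 187000 kJ/min

vapour 6.51→-26.1 °C: -27.718 kJ/kg
condensation at -26.1 °C: -217 kJ/kg
liquid -26.1→-46.9 °C: -29.536 kJ/kg
Δh = -27.718 + -217 + -29.536 = -274.25 kJ/kg
Q = ṁ·Δh = 11.34 kg/s × -274.25 kJ/kg = -3110 kJ/s
|Q| = 3110 kW = 186600 kJ/min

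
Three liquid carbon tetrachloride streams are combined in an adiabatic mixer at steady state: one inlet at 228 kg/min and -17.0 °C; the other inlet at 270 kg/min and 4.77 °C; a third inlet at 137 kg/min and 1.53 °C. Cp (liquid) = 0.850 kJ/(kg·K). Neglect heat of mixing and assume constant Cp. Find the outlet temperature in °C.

T_out = -3.75 °C

No heat crosses the boundary, so H_out = H_in.
Σ ṁᵢCp,ᵢTᵢ = 228×0.850×-17.0 + 270×0.850×4.77 + 137×0.850×1.53 = -2021.7
Σ ṁᵢCp,ᵢ = 228×0.850 + 270×0.850 + 137×0.850 = 539.75
T_out = -2021.7 / 539.75 = -3.7457 °C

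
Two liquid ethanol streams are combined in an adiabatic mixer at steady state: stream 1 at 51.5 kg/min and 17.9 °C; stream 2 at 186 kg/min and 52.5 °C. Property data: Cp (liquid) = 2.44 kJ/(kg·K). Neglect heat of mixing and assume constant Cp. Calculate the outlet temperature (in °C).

Adiabatic, steady state ⇒ Σ ṁᵢCp,ᵢ(T_out − Tᵢ) = 0
T_out = Σ ṁᵢCp,ᵢTᵢ / Σ ṁᵢCp,ᵢ
      = 26076 / 579.5 = 44.997 °C

T_out = 45.0 °C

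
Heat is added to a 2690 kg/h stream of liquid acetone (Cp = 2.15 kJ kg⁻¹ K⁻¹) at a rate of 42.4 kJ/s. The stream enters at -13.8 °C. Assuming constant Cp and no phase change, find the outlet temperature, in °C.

T_out = 12.6 °C

Q = 42.4 kJ/s = 152640 kJ/h
ΔT = Q/(ṁ·Cp) = 152640/(2690×2.15) = 26.392 K
T_out = -13.8 + 26.392 = 12.592 °C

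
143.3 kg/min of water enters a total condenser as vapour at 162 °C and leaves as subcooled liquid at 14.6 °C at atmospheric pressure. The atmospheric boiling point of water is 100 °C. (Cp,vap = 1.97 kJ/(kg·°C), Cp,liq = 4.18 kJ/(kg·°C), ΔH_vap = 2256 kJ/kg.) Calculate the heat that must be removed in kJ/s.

Q_c = 6530 kJ/s

vapour 162→100 °C: -122.14 kJ/kg
condensation at 100 °C: -2256 kJ/kg
liquid 100→14.6 °C: -356.97 kJ/kg
Δh = -122.14 + -2256 + -356.97 = -2735.1 kJ/kg
Q = ṁ·Δh = 143.3 kg/min × -2735.1 kJ/kg = -391940 kJ/min
|Q| = 6532.4 kW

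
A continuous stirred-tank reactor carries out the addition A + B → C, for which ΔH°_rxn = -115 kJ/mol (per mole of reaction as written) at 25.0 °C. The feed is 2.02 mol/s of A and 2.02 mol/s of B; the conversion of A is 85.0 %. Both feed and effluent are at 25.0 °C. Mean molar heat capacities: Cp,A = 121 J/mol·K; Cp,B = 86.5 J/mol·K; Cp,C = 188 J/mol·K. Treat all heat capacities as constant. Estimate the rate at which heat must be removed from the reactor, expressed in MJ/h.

Q_out = 711 MJ/h

Extent of reaction ξ = 0.850 × 2.02 = 1.717 mol/s
Reaction term: ξ·ΔH°_rxn = 1.717 × -115 = -197.45 kJ/s
Q = ΔH = -197.45 kJ/s = -197.45 kW
Heat removed = 710.84 MJ/h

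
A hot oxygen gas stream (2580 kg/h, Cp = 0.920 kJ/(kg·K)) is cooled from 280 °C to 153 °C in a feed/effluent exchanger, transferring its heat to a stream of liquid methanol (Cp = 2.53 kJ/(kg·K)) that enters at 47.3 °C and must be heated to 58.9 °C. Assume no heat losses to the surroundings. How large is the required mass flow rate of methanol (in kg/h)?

Heat released by hot stream: Q = 2580 × 0.920 × (280 − 153) = 301450 kJ/h
Energy balance on cold side (adiabatic exchanger): Q = ṁ_c·Cp_c·(T_c,out − T_c,in)
ṁ_c = 301450 / [2.53 × (58.9 − 47.3)] = 10271 kg/h

ṁ_c = 10300 kg/h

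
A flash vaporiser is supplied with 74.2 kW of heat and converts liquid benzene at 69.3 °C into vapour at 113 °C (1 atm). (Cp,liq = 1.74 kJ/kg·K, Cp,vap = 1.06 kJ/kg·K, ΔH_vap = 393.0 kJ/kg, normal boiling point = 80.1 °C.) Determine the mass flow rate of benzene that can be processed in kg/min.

ṁ = 9.97 kg/min

Δh = 1.74×(80.1−69.3) + 393.0 + 1.06×(113−80.1) = 446.67 kJ/kg
Q = 74.2 kW = 74.2 kJ/s = 4452 kJ/min
ṁ = Q/Δh = 4452 / 446.67 = 9.9672 kg/min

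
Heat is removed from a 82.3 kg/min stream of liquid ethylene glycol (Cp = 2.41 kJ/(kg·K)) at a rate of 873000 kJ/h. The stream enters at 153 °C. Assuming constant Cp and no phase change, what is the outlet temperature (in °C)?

Q = 873000 kJ/h = 14550 kJ/min
ΔT = Q/(ṁ·Cp) = 14550/(82.3×2.41) = 73.358 K
T_out = 153 − 73.358 = 79.642 °C

T_out = 79.6 °C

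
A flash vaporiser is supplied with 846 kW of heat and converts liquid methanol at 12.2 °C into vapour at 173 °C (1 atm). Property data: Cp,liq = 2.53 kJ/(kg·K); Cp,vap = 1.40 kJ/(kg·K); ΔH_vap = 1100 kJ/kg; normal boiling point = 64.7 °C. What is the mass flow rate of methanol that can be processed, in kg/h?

ṁ = 2200 kg/h

Δh = 2.53×(64.7−12.2) + 1100 + 1.40×(173−64.7) = 1384.4 kJ/kg
Q = 846 kW = 846 kJ/s = 3.0456e+06 kJ/h
ṁ = Q/Δh = 3.0456e+06 / 1384.4 = 2199.9 kg/h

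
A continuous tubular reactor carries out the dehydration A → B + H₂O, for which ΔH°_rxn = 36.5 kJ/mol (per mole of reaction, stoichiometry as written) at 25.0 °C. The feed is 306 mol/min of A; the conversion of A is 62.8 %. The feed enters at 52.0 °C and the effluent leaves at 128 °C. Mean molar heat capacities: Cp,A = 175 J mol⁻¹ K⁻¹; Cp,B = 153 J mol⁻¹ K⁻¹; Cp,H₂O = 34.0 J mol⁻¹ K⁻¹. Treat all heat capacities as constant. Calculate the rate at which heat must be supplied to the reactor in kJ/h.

Extent of reaction ξ = 0.628 × 306 = 192.17 mol/min
Reaction term: ξ·ΔH°_rxn = 192.17 × 36.5 = 7014.1 kJ/min
Sensible, feed 52.0→25 °C: -1445.8 kJ/min
Outlet flows (mol/min): A 113.83, B 192.17, H₂O 192.17
Sensible, products 25→128 °C: 5753.2 kJ/min
Q = ΔH = 11321 kJ/min = 188.69 kW
Heat supplied = 679290 kJ/h

Q_in = 679000 kJ/h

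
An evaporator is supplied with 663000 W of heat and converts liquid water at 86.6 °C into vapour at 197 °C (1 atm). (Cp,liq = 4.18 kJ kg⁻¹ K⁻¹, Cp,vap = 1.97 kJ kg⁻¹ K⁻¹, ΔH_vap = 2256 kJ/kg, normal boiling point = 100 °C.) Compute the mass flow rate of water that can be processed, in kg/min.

Δh = 4.18×(100−86.6) + 2256 + 1.97×(197−100) = 2503.1 kJ/kg
Q = 663000 W = 663 kJ/s = 39780 kJ/min
ṁ = Q/Δh = 39780 / 2503.1 = 15.892 kg/min

ṁ = 15.9 kg/min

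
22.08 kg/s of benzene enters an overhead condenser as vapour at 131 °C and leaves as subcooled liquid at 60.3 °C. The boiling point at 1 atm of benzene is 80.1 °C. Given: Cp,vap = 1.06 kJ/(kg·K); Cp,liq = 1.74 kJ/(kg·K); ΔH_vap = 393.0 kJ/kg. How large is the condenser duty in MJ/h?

vapour 131→80.1 °C: -53.954 kJ/kg
condensation at 80.1 °C: -393 kJ/kg
liquid 80.1→60.3 °C: -34.452 kJ/kg
Δh = -53.954 + -393 + -34.452 = -481.41 kJ/kg
Q = ṁ·Δh = 22.08 kg/s × -481.41 kJ/kg = -10629 kJ/s
|Q| = 10629 kW = 38266 MJ/h

Q_c = 38300 MJ/h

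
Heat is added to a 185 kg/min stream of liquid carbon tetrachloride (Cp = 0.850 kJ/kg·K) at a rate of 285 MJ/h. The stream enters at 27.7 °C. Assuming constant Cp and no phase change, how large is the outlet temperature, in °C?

T_out = 57.9 °C

Q = 285 MJ/h = 4750 kJ/min
ΔT = Q/(ṁ·Cp) = 4750/(185×0.850) = 30.207 K
T_out = 27.7 + 30.207 = 57.907 °C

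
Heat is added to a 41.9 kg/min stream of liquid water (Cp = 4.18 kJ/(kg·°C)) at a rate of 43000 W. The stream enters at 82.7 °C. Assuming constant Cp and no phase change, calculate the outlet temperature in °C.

Q = 43000 W = 2580 kJ/min
ΔT = Q/(ṁ·Cp) = 2580/(41.9×4.18) = 14.731 K
T_out = 82.7 + 14.731 = 97.431 °C

T_out = 97.4 °C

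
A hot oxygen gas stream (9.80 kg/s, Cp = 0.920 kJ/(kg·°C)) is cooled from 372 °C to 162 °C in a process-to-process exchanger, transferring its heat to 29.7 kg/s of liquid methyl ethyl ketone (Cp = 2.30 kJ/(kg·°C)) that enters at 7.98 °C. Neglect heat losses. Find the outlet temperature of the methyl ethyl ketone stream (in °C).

Heat released by hot stream: Q = 9.80 × 0.920 × (372 − 162) = 1893.4 kJ/s
Energy balance on cold side (adiabatic exchanger): Q = ṁ_c·Cp_c·(T_c,out − T_c,in)
T_c,out = 7.98 + 1893.4/(29.7 × 2.30) = 35.697 °C

T_c,out = 35.7 °C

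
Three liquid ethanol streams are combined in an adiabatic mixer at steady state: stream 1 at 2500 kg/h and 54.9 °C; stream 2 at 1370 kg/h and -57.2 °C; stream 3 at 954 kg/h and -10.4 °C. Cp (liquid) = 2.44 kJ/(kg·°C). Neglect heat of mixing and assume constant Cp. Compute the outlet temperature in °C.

Energy balance with Q = 0: Σ ṁᵢCp,ᵢ(T_out − Tᵢ) = 0
Σ ṁᵢCp,ᵢTᵢ = 2500×2.44×54.9 + 1370×2.44×-57.2 + 954×2.44×-10.4 = 119470
Σ ṁᵢCp,ᵢ = 2500×2.44 + 1370×2.44 + 954×2.44 = 11771
T_out = 119470 / 11771 = 10.15 °C

T_out = 10.2 °C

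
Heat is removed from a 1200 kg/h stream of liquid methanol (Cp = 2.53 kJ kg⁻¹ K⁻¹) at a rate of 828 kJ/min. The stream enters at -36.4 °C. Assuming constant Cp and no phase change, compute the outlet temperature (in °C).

T_out = -52.8 °C

Q = 828 kJ/min = 49680 kJ/h
ΔT = Q/(ṁ·Cp) = 49680/(1200×2.53) = 16.364 K
T_out = -36.4 − 16.364 = -52.764 °C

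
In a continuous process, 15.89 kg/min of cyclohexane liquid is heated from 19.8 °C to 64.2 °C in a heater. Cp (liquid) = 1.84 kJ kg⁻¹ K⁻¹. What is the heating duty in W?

Q = 21600 W

Q = ṁ·Cp·ΔT = 15.89 × 1.84 × (64.2 − 19.8) = 1298.1 kJ/min
Converting: 1298.1 / 60 s = 21.636 kW
Heating duty = 21636 W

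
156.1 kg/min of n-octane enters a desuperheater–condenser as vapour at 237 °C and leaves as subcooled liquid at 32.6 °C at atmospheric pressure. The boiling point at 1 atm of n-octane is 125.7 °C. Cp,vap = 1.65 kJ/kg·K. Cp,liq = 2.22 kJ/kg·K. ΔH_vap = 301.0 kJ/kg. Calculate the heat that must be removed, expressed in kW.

Q_c = 1800 kW

vapour 237→125.7 °C: -183.64 kJ/kg
condensation at 125.7 °C: -301 kJ/kg
liquid 125.7→32.6 °C: -206.68 kJ/kg
Δh = -183.64 + -301 + -206.68 = -691.33 kJ/kg
Q = ṁ·Δh = 156.1 kg/min × -691.33 kJ/kg = -107920 kJ/min
|Q| = 1798.6 kW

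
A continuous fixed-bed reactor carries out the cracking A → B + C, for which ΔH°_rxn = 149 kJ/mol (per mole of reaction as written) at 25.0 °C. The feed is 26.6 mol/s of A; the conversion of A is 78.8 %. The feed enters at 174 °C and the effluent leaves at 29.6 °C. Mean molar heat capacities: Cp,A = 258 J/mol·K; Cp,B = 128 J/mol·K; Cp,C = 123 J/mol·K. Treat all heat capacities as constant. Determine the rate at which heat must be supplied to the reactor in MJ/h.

Q_in = 7670 MJ/h

Extent of reaction ξ = 0.788 × 26.6 = 20.961 mol/s
Reaction term: ξ·ΔH°_rxn = 20.961 × 149 = 3123.2 kJ/s
Sensible, feed 174→25 °C: -1022.6 kJ/s
Outlet flows (mol/s): A 5.6392, B 20.961, C 20.961
Sensible, products 25→29.6 °C: 30.894 kJ/s
Q = ΔH = 2131.5 kJ/s = 2131.5 kW
Heat supplied = 7673.4 MJ/h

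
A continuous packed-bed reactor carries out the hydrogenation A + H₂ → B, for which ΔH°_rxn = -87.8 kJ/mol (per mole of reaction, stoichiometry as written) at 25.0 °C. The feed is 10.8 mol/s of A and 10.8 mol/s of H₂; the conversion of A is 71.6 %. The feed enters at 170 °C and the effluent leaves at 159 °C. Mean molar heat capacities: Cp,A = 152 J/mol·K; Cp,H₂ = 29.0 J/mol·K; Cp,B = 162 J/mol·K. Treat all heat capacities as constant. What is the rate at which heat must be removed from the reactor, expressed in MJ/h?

Q_out = 2590 MJ/h

Extent of reaction ξ = 0.716 × 10.8 = 7.7328 mol/s
Reaction term: ξ·ΔH°_rxn = 7.7328 × -87.8 = -678.94 kJ/s
Sensible, feed 170→25 °C: -283.45 kJ/s
Outlet flows (mol/s): A 3.0672, H₂ 3.0672, B 7.7328
Sensible, products 25→159 °C: 242.26 kJ/s
Q = ΔH = -720.13 kJ/s = -720.13 kW
Heat removed = 2592.5 MJ/h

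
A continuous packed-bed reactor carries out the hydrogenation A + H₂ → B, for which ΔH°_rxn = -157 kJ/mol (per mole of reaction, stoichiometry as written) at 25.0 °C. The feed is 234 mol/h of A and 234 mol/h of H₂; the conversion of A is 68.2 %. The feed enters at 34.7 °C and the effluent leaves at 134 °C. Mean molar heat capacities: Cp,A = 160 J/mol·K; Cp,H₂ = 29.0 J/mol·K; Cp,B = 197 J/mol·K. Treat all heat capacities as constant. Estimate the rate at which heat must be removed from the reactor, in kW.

Q_out = 5.70 kW

Extent of reaction ξ = 0.682 × 234 = 159.59 mol/h
Reaction term: ξ·ΔH°_rxn = 159.59 × -157 = -25055 kJ/h
Sensible, feed 34.7→25 °C: -428.99 kJ/h
Outlet flows (mol/h): A 74.412, H₂ 74.412, B 159.59
Sensible, products 25→134 °C: 4959.8 kJ/h
Q = ΔH = -20525 kJ/h = -5.7013 kW
Heat removed = 5.7013 kW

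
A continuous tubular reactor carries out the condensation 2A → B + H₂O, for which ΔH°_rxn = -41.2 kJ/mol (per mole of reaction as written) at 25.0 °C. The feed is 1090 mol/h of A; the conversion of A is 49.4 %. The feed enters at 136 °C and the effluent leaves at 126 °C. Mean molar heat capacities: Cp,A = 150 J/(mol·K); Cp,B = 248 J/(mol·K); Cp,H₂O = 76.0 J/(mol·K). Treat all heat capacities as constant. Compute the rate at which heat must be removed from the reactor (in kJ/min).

Extent of reaction ξ = 0.494 × 1090 / 2 = 269.23 mol/h
Reaction term: ξ·ΔH°_rxn = 269.23 × -41.2 = -11092 kJ/h
Sensible, feed 136→25 °C: -18148 kJ/h
Outlet flows (mol/h): A 551.54, B 269.23, H₂O 269.23
Sensible, products 25→126 °C: 17166 kJ/h
Q = ΔH = -12075 kJ/h = -3.3541 kW
Heat removed = 201.24 kJ/min

Q_out = 201 kJ/min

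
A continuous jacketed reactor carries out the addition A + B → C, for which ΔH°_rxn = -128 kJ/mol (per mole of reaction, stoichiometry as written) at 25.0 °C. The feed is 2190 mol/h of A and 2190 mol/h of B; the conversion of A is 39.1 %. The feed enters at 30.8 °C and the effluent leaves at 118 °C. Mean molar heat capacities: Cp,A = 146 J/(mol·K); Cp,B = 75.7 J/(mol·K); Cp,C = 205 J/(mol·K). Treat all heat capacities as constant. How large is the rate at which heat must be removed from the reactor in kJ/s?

Q_out = 19.1 kJ/s

Extent of reaction ξ = 0.391 × 2190 = 856.29 mol/h
Reaction term: ξ·ΔH°_rxn = 856.29 × -128 = -109610 kJ/h
Sensible, feed 30.8→25 °C: -2816 kJ/h
Outlet flows (mol/h): A 1333.7, B 1333.7, C 856.29
Sensible, products 25→118 °C: 43824 kJ/h
Q = ΔH = -68597 kJ/h = -19.055 kW
Heat removed = 19.055 kJ/s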